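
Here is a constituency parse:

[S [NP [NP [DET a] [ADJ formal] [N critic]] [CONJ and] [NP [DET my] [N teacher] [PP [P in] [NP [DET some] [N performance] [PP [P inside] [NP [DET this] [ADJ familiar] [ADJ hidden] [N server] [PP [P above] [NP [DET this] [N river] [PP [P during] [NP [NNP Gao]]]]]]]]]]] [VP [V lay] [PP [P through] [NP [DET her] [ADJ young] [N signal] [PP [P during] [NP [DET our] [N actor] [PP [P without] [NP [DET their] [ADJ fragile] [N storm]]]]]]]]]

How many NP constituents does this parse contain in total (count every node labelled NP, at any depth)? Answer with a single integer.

Listing each NP by its span: [NP a formal critic and my teacher in some performance inside this familiar hidden server above this river during Gao]; [NP a formal critic]; [NP my teacher in some performance inside this familiar hidden server above this river during Gao]; [NP some performance inside this familiar hidden server above this river during Gao]; [NP this familiar hidden server above this river during Gao]; [NP this river during Gao] … — that makes 10.

10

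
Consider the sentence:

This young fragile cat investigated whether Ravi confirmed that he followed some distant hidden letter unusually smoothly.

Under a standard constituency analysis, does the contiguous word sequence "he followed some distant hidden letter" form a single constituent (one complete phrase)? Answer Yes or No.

The smallest constituent containing the whole sequence is the clause [S he followed some distant hidden letter unusually smoothly], but the sequence is only part of it — it straddles the boundary between noun phrase "he" and verb phrase "followed some distant hidden letter unusually smoothly".

No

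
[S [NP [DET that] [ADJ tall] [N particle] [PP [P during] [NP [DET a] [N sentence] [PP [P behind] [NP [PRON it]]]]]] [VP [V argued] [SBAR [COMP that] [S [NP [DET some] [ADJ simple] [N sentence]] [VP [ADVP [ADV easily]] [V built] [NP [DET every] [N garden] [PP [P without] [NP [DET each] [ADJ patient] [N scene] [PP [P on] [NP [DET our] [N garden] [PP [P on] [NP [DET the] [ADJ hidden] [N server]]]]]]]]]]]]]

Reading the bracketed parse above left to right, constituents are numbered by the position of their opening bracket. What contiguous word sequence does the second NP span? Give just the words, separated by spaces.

a sentence behind it

Opening `[NP` markers occur at word positions 1, 5, 8, 11, 16, 19, 23, 26; the second of these opens the constituent [NP a sentence behind it].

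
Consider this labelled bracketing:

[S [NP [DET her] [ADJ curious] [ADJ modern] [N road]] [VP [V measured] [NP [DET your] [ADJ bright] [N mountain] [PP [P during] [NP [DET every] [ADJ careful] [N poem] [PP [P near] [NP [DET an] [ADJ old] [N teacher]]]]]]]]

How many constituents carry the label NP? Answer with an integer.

Scanning left to right, an opening `[NP` appears at word positions 1, 6, 10, 14 — 4 in total.

4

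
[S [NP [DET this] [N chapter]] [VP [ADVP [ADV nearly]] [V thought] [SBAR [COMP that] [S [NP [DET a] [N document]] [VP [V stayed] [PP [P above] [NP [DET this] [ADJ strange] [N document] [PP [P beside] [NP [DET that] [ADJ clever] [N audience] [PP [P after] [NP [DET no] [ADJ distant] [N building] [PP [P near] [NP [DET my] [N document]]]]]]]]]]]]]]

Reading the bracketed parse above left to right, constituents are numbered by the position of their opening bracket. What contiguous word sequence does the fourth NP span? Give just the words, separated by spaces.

that clever audience after no distant building near my document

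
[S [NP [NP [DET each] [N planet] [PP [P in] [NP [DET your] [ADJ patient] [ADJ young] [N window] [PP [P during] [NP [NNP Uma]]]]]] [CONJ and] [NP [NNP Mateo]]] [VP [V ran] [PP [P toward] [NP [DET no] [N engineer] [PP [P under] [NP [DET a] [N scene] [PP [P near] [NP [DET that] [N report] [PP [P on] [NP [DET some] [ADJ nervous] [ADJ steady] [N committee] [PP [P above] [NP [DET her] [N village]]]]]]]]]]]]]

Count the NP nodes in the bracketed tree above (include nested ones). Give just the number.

10

The NP constituents are: [NP each planet in your patient young window during Uma and Mateo]; [NP each planet in your patient young window during Uma]; [NP your patient young window during Uma]; [NP Uma]; [NP Mateo]; [NP no engineer under a scene near that report on some nervous steady committee above her village] …. Total: 10.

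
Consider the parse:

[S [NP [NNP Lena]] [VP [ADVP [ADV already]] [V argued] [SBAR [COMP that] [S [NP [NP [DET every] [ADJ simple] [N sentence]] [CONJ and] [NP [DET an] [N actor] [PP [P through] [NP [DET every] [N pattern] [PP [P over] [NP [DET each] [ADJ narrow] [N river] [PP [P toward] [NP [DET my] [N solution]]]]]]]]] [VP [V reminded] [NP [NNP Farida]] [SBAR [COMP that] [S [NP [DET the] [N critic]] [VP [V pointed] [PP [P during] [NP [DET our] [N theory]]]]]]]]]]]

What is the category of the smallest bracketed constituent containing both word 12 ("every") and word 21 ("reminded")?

The smallest bracket enclosing both words is [S every simple sentence and an actor through every pattern over each narrow river toward my solution reminded Farida that the critic pointed during our theory], so the label is S.

S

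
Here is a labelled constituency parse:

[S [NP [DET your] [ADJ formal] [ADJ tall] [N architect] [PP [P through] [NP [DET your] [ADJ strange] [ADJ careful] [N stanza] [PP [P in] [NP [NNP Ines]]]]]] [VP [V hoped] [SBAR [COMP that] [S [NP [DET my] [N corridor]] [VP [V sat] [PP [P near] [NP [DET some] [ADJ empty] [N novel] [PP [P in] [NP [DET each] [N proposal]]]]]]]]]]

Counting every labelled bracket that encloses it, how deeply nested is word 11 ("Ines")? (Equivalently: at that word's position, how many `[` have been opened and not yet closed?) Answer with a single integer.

The word sits inside NNP, which is inside NP, inside PP, inside NP, inside PP, inside NP, inside S — 7 brackets in all.

7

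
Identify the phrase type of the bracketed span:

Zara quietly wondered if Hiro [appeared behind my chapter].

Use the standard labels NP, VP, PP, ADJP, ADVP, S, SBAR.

The span is built around the verb "appeared" — a verb phrase (VP).

VP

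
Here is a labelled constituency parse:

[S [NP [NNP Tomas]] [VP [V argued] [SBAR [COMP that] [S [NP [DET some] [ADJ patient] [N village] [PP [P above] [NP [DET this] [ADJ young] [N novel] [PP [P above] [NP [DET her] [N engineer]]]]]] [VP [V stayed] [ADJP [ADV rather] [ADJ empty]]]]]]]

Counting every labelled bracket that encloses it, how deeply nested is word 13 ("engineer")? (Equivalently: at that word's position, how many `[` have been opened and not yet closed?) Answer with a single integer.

The word sits inside N, which is inside NP, inside PP, inside NP, inside PP, inside NP, inside S, inside SBAR, inside VP, inside S — 10 brackets in all.

10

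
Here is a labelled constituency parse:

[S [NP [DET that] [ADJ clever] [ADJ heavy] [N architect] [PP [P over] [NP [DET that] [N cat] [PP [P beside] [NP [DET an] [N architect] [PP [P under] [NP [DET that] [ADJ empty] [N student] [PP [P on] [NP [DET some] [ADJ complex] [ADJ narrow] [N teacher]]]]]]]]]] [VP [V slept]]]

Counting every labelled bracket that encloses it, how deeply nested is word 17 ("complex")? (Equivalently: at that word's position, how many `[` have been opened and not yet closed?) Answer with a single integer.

11

Path from the root down to the word: S → NP → PP → NP → PP → NP → PP → NP → PP → NP → ADJ. That is 11 enclosing brackets.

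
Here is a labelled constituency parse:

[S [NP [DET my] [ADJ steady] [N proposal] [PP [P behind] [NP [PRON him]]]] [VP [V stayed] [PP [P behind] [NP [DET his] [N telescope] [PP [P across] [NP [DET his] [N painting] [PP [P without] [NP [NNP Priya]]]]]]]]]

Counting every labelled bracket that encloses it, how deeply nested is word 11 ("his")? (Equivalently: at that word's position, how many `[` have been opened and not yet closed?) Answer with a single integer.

Counting open brackets not yet closed at "his": [S [VP [PP [NP [PP [NP [DET = 7.

7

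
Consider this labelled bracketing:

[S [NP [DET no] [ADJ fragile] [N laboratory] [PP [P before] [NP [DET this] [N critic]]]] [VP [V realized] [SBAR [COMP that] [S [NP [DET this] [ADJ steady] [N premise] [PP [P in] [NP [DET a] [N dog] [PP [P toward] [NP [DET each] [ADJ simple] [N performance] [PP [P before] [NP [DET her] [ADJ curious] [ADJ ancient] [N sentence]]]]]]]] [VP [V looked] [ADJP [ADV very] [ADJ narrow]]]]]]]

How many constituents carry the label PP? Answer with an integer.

The PP constituents are: [PP before this critic]; [PP in a dog toward each simple performance before her curious ancient sentence]; [PP toward each simple performance before her curious ancient sentence]; [PP before her curious ancient sentence]. Total: 4.

4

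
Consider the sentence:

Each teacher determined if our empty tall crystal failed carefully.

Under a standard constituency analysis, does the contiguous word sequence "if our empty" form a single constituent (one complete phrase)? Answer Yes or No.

The smallest constituent containing the whole sequence is the subordinate clause [SBAR if our empty tall crystal failed carefully], but the sequence is only part of it — it straddles the boundary between complementizer "if" and clause "our empty tall crystal failed carefully".

No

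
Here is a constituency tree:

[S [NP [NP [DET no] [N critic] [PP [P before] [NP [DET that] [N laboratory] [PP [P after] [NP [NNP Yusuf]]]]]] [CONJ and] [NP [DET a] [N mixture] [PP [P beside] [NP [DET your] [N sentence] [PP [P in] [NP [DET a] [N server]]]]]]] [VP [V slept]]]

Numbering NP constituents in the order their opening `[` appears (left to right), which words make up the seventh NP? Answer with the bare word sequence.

a server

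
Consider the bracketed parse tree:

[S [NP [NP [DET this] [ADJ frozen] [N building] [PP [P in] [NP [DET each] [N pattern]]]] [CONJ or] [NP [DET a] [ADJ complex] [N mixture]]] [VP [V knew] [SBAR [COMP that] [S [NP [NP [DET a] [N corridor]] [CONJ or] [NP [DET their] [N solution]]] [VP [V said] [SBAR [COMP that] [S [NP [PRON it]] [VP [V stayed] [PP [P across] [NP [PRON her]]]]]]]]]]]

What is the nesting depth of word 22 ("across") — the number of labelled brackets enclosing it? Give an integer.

The word sits inside P, which is inside PP, inside VP, inside S, inside SBAR, inside VP, inside S, inside SBAR, inside VP, inside S — 10 brackets in all.

10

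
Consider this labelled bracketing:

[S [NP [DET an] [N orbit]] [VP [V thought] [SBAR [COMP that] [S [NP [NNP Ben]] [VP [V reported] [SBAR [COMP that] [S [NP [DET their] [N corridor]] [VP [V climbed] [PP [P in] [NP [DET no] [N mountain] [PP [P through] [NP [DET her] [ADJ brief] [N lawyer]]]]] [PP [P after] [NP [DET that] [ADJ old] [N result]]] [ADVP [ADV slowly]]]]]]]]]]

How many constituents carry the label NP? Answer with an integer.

6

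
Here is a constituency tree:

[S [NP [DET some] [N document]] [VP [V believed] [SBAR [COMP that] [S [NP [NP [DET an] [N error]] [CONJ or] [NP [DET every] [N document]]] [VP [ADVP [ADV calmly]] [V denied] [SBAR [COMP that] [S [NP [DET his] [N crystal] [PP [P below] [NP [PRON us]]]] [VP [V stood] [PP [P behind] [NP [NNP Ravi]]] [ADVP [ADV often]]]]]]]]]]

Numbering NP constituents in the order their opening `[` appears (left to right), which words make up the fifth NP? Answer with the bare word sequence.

his crystal below us

In left-to-right order the NP constituents are "some document"; "an error or every document"; "an error"; "every document"; "his crystal below us"; "us"; "Ravi". Number 5 is "his crystal below us".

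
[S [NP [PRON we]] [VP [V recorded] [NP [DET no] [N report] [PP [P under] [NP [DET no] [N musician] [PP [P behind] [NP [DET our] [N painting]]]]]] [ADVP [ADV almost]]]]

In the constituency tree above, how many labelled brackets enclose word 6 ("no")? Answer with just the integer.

6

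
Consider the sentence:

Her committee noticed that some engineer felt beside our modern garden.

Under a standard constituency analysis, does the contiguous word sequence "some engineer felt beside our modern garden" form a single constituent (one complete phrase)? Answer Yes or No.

Yes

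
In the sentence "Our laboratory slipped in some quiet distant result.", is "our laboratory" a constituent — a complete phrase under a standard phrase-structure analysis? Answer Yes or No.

Yes

These words form the whole noun phrase headed by "laboratory", so yes — one constituent.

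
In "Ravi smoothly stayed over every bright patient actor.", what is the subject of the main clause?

The subject of the main clause is the NP immediately before the verb "stayed": "Ravi".

Ravi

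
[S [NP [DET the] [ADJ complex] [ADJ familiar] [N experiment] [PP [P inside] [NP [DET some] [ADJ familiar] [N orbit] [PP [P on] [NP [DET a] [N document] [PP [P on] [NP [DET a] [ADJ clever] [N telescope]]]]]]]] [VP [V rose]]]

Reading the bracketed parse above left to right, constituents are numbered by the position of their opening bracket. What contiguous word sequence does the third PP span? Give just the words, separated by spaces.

Opening `[PP` markers occur at word positions 5, 9, 12; the third of these opens the constituent [PP on a clever telescope].

on a clever telescope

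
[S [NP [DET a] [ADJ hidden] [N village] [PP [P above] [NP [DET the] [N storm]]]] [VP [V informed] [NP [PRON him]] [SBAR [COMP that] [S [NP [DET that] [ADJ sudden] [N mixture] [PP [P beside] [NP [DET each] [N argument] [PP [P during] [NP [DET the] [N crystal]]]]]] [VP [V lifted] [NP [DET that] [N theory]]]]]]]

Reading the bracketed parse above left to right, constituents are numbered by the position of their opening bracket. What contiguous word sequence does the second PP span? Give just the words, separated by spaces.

beside each argument during the crystal

Opening `[PP` markers occur at word positions 4, 13, 16; the second of these opens the constituent [PP beside each argument during the crystal].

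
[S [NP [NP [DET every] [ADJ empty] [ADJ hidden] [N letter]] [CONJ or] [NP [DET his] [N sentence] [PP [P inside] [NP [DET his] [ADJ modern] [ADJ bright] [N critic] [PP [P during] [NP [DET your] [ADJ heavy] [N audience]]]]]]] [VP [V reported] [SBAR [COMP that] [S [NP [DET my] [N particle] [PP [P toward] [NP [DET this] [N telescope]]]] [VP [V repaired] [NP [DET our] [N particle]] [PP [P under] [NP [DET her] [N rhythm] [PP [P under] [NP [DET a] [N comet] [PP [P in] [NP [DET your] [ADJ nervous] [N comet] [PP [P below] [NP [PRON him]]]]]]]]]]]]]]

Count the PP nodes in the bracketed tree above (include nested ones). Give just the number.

7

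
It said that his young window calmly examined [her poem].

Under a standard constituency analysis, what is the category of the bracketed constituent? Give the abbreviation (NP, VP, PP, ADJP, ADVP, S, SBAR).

NP

The bracketed span "her poem" is headed by "poem", making it a noun phrase (NP).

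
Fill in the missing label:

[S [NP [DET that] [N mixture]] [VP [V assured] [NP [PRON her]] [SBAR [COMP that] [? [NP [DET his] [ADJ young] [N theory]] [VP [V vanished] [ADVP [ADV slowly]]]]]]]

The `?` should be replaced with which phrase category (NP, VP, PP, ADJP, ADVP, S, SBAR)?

S

The `?` node immediately contains: NP, VP. That is the internal structure of a clause, so the label is S.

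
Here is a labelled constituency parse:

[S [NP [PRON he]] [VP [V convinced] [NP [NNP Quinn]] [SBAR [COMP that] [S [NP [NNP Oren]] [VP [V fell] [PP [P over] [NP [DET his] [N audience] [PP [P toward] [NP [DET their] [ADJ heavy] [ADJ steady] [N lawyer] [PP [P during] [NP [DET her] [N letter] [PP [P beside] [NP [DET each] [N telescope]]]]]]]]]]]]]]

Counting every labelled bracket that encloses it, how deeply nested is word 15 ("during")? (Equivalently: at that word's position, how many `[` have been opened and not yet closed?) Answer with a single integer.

11

Path from the root down to the word: S → VP → SBAR → S → VP → PP → NP → PP → NP → PP → P. That is 11 enclosing brackets.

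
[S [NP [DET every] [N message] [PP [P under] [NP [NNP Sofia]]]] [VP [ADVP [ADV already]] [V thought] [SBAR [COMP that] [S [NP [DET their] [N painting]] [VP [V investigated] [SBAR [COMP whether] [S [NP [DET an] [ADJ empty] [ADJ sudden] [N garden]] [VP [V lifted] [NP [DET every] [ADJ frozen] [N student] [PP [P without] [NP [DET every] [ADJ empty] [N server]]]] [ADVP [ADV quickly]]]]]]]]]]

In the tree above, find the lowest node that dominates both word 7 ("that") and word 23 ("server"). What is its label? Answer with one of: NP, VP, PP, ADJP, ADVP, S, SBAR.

SBAR

The smallest bracket enclosing both words is [SBAR that their painting investigated whether an empty sudden garden lifted every frozen student without every empty server quickly], so the label is SBAR.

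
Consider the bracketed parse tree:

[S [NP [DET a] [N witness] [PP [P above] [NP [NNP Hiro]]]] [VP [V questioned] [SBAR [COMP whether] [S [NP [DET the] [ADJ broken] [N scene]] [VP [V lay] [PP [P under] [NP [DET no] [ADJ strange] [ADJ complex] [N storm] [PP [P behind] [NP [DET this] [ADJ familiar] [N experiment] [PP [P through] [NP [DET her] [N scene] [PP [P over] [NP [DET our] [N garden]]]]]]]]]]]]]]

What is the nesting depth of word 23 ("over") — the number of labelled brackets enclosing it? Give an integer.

The word sits inside P, which is inside PP, inside NP, inside PP, inside NP, inside PP, inside NP, inside PP, inside VP, inside S, inside SBAR, inside VP, inside S — 13 brackets in all.

13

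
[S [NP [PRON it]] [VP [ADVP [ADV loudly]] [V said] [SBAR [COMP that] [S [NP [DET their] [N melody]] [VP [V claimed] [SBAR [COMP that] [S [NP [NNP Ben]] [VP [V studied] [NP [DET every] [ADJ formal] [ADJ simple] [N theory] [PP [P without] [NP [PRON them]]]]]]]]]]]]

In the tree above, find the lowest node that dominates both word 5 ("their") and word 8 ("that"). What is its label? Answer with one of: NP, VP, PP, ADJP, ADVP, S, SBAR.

S

Both words fall inside [S their melody claimed that Ben studied every formal simple theory without them] (words 5–16), and no smaller constituent contains them both. Label: S.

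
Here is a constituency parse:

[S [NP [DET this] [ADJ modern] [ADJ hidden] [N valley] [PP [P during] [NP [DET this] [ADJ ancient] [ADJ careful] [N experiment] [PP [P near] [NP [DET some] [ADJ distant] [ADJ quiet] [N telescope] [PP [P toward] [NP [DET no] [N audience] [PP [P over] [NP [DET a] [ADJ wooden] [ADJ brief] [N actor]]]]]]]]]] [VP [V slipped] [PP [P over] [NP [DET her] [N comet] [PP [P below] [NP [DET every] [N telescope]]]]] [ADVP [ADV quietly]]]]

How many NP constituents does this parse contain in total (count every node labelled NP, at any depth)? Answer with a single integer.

The NP constituents are: [NP this modern hidden valley during this ancient careful experiment near some distant quiet telescope toward no audience over a wooden brief actor]; [NP this ancient careful experiment near some distant quiet telescope toward no audience over a wooden brief actor]; [NP some distant quiet telescope toward no audience over a wooden brief actor]; [NP no audience over a wooden brief actor]; [NP a wooden brief actor]; [NP her comet below every telescope] …. Total: 7.

7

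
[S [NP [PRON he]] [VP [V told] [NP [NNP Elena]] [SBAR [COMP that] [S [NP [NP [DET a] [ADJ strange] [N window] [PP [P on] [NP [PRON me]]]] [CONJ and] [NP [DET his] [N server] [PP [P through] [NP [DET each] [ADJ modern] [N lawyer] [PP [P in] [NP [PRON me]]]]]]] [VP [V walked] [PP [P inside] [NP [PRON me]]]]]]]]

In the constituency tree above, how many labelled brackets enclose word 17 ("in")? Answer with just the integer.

10

Counting open brackets not yet closed at "in": [S [VP [SBAR [S [NP [NP [PP [NP [PP [P = 10.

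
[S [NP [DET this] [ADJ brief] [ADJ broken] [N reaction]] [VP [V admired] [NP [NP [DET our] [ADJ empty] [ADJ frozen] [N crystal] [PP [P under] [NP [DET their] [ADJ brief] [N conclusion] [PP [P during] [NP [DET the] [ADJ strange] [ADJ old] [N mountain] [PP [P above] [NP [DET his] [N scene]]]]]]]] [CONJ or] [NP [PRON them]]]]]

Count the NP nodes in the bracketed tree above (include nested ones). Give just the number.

7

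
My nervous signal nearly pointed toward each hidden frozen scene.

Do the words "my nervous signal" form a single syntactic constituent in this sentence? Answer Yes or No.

Yes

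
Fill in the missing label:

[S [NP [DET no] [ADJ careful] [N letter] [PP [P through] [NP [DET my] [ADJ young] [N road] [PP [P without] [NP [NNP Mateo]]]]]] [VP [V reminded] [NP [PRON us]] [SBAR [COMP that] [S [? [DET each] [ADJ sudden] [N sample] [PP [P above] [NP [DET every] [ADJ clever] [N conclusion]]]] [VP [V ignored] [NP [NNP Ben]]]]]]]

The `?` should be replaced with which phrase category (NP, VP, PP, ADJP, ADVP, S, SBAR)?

NP

Looking at what the `?` directly dominates — DET 'each', ADJ 'sudden', N 'sample', PP — this is a noun phrase (NP).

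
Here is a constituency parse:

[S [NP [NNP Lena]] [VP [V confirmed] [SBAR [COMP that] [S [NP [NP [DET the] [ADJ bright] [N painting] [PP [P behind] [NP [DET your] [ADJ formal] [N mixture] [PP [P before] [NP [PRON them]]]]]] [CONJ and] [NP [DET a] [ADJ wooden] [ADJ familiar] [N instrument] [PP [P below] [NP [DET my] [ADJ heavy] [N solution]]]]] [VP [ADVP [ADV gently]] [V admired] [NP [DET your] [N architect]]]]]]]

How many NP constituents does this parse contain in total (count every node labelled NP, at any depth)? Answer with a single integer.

8

The NP constituents are: [NP Lena]; [NP the bright painting behind your formal mixture before them and a wooden familiar instrument below my heavy solution]; [NP the bright painting behind your formal mixture before them]; [NP your formal mixture before them]; [NP them]; [NP a wooden familiar instrument below my heavy solution] …. Total: 8.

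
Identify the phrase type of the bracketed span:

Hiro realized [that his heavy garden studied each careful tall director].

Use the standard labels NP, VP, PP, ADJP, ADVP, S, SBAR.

The span is built around the complementizer "that" — a subordinate clause (SBAR).

SBAR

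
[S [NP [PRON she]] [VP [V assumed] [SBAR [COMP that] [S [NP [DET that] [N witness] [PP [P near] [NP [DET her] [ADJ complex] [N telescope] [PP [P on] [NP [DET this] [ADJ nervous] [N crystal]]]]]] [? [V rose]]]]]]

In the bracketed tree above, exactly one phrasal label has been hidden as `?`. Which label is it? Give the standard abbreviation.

A constituent whose immediate children are V 'rose' is a verb phrase: VP.

VP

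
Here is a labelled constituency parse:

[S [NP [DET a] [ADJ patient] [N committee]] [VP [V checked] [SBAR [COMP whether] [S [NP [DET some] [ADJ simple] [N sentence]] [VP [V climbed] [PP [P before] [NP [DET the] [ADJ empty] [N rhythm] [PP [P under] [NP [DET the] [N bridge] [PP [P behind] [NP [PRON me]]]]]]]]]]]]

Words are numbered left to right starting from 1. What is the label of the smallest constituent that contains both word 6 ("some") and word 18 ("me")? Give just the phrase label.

S

Word 6 lies under S → VP → SBAR → S → NP → DET; word 18 lies under S → VP → SBAR → S → VP → PP → NP → PP → NP → PP → NP → PRON. The lowest shared node is the S.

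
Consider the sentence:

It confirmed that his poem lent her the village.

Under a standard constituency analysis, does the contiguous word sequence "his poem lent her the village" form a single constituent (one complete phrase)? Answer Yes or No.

Yes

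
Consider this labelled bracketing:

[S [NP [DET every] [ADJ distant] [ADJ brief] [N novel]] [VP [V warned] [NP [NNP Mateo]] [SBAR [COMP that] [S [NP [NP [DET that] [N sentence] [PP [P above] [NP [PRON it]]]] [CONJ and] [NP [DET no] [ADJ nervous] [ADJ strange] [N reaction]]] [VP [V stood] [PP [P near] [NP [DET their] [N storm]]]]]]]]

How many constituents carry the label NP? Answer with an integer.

Listing each NP by its span: [NP every distant brief novel]; [NP Mateo]; [NP that sentence above it and no nervous strange reaction]; [NP that sentence above it]; [NP it]; [NP no nervous strange reaction] … — that makes 7.

7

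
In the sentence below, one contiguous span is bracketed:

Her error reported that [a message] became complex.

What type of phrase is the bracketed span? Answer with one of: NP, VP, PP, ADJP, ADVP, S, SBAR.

NP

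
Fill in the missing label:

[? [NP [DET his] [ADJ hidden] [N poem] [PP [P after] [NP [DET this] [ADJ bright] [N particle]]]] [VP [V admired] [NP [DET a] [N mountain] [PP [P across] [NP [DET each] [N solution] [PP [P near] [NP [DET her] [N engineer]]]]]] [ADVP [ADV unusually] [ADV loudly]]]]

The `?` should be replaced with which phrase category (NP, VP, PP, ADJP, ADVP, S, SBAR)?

A constituent whose immediate children are NP, VP is a clause: S.

S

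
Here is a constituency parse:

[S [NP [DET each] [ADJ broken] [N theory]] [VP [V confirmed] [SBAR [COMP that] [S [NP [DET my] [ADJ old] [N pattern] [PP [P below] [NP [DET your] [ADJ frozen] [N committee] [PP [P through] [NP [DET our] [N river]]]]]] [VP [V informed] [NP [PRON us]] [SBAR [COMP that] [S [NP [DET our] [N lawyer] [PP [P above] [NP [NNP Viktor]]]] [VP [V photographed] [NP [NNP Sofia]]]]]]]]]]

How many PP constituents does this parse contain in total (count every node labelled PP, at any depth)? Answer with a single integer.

3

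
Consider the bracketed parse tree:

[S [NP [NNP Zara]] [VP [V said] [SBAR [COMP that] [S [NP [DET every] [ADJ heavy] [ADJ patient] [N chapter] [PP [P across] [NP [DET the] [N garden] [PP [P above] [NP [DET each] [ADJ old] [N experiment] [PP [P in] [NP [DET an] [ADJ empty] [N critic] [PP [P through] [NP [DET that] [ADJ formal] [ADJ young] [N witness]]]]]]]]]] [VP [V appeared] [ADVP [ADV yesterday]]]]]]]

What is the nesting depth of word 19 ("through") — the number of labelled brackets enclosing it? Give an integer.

13

Counting open brackets not yet closed at "through": [S [VP [SBAR [S [NP [PP [NP [PP [NP [PP [NP [PP [P = 13.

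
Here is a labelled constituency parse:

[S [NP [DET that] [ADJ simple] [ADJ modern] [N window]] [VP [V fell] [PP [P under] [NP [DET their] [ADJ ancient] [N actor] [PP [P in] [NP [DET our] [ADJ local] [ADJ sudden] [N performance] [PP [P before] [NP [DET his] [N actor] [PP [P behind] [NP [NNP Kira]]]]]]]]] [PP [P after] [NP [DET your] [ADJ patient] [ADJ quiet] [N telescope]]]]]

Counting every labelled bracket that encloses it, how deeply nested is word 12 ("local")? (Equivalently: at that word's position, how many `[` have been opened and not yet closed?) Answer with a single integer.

7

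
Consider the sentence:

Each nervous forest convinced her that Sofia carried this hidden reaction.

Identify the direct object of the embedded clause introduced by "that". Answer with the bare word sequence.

this hidden reaction

Within the embedded clause introduced by "that", the direct object of "carried" is "this hidden reaction".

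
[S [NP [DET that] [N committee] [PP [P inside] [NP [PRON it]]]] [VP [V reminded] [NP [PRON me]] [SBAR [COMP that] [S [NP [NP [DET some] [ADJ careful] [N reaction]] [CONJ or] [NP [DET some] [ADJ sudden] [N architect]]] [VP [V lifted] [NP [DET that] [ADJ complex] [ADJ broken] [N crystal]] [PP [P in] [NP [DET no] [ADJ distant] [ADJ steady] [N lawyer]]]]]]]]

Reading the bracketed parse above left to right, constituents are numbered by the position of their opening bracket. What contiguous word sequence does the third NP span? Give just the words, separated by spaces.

me

Opening `[NP` markers occur at word positions 1, 4, 6, 8, 8, 12, 16, 21; the third of these opens the constituent [NP me].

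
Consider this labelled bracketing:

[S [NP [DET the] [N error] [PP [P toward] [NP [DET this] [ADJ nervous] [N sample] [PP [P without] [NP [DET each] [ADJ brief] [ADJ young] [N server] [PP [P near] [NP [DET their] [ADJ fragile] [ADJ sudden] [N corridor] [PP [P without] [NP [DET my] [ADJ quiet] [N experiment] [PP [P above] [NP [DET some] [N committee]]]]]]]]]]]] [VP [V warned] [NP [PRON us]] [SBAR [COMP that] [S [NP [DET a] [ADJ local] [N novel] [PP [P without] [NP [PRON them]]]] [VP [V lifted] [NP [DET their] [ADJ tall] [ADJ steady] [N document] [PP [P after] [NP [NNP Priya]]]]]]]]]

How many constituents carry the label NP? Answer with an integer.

11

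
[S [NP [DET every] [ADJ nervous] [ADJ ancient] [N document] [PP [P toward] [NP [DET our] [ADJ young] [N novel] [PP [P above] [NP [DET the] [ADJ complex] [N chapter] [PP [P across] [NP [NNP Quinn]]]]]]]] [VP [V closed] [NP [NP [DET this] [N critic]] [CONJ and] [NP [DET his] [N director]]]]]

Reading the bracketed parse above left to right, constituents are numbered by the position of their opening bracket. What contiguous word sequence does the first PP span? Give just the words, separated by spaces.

Opening `[PP` markers occur at word positions 5, 9, 13; the first of these opens the constituent [PP toward our young novel above the complex chapter across Quinn].

toward our young novel above the complex chapter across Quinn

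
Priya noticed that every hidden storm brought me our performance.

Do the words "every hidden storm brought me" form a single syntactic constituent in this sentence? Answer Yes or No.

"every" belongs to the noun phrase "every hidden storm" while "me" belongs to the verb phrase "brought me our performance"; a span that runs across that boundary is not a single phrase.

No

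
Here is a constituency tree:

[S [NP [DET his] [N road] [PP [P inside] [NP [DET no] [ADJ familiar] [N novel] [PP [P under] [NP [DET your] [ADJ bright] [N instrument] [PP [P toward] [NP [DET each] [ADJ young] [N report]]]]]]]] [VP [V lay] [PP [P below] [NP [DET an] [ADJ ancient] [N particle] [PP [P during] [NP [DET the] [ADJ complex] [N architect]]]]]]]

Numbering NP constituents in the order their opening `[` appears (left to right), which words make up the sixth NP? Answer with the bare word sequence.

the complex architect

In left-to-right order the NP constituents are "his road inside no familiar novel under your bright instrument toward each young report"; "no familiar novel under your bright instrument toward each young report"; "your bright instrument toward each young report"; "each young report"; "an ancient particle during the complex architect"; "the complex architect". Number 6 is "the complex architect".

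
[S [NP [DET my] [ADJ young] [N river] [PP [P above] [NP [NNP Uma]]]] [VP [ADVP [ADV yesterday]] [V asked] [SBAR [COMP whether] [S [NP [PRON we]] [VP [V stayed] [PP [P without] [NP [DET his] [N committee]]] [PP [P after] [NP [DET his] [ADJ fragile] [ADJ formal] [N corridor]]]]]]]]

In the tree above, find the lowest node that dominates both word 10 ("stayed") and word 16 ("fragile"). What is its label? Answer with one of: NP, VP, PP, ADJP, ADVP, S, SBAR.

VP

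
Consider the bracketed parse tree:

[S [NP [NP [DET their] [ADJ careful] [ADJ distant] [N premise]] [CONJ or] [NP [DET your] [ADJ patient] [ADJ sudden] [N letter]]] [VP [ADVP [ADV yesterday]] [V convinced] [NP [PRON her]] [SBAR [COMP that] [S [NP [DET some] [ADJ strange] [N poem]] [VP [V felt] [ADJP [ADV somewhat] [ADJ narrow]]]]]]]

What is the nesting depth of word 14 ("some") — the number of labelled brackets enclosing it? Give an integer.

6

The word sits inside DET, which is inside NP, inside S, inside SBAR, inside VP, inside S — 6 brackets in all.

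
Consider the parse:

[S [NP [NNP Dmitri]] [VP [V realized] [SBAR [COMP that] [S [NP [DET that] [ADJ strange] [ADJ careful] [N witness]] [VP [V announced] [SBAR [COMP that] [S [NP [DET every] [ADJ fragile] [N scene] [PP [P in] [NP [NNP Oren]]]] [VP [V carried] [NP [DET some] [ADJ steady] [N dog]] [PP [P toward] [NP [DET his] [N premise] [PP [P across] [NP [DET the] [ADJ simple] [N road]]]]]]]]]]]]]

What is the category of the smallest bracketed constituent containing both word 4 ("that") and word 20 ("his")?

Both words fall inside [S that strange careful witness announced that every fragile scene in Oren carried some steady dog toward his premise across the simple road] (words 4–25), and no smaller constituent contains them both. Label: S.

S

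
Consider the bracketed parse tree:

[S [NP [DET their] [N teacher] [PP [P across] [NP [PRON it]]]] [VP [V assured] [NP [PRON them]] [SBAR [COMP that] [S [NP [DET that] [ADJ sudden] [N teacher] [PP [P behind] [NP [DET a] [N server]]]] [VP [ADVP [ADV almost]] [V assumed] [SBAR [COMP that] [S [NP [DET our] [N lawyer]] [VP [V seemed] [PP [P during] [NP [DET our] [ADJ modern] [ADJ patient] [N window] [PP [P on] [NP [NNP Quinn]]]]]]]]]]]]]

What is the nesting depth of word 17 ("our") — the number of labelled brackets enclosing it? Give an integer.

9

Path from the root down to the word: S → VP → SBAR → S → VP → SBAR → S → NP → DET. That is 9 enclosing brackets.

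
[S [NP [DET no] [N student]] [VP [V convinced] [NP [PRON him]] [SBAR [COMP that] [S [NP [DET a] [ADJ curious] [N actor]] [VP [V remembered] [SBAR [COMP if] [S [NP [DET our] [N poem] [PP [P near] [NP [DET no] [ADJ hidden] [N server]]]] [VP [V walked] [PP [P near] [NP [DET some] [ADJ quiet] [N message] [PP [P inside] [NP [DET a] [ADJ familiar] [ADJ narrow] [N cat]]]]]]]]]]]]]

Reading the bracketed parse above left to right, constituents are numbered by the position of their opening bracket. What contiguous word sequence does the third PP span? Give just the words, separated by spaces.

inside a familiar narrow cat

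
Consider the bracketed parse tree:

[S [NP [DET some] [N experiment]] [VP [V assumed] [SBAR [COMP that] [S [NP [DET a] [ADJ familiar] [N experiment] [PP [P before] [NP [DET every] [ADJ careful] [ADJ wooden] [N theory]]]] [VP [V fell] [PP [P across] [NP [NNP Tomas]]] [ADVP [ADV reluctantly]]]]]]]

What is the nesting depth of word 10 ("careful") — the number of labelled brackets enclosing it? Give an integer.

Path from the root down to the word: S → VP → SBAR → S → NP → PP → NP → ADJ. That is 8 enclosing brackets.

8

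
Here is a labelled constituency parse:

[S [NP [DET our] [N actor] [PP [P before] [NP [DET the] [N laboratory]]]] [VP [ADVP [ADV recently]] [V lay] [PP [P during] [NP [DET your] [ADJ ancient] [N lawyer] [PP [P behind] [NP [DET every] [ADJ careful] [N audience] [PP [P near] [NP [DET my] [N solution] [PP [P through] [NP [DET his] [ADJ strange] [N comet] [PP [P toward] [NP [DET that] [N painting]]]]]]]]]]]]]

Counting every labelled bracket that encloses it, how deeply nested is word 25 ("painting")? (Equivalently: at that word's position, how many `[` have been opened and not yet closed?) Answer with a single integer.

13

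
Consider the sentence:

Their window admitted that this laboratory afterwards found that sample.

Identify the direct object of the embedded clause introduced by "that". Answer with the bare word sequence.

that sample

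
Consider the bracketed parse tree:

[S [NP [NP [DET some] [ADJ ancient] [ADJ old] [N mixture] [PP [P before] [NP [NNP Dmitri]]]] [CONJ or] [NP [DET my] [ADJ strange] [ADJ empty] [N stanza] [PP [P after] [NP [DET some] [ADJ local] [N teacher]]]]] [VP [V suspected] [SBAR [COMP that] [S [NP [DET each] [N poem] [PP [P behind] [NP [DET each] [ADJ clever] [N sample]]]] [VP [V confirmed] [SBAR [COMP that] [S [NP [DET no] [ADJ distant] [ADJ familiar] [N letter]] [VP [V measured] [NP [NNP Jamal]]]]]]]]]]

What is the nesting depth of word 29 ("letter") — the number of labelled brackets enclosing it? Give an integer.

9

The word sits inside N, which is inside NP, inside S, inside SBAR, inside VP, inside S, inside SBAR, inside VP, inside S — 9 brackets in all.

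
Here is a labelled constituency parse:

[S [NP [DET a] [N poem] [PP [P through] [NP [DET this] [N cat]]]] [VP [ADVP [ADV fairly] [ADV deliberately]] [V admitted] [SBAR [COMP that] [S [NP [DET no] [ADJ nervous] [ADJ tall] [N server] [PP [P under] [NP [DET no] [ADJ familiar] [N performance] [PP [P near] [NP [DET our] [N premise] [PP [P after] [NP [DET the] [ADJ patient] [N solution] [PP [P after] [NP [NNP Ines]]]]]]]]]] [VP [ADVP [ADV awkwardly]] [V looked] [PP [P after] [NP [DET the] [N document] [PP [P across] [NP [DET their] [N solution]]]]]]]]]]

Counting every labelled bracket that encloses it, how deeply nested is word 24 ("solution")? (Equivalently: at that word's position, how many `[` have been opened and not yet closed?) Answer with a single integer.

12

Path from the root down to the word: S → VP → SBAR → S → NP → PP → NP → PP → NP → PP → NP → N. That is 12 enclosing brackets.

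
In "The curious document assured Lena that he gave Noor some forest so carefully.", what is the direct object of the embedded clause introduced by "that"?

some forest

Within the embedded clause introduced by "that", the direct object of "gave" is "some forest".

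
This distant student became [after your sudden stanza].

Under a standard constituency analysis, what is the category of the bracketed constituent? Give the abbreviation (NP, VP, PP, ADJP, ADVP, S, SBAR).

PP

"after" is the head of the bracketed span, so the span is a prepositional phrase: PP.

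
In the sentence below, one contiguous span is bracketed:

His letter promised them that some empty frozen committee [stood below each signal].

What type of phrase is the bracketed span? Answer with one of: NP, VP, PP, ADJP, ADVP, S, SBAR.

VP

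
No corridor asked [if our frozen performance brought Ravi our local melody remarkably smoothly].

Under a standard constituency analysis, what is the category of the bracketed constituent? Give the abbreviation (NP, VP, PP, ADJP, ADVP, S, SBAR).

SBAR

The bracketed span "if our frozen performance brought Ravi our local melody remarkably smoothly" is headed by "if", making it a subordinate clause (SBAR).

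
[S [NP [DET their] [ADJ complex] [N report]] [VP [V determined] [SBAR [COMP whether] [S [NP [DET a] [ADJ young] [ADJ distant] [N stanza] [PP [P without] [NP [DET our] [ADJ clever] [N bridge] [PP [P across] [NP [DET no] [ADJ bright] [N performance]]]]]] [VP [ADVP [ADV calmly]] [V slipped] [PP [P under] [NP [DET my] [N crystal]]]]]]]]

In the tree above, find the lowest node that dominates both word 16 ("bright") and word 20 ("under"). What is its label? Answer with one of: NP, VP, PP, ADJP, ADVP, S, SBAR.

Word 16 lies under S → VP → SBAR → S → NP → PP → NP → PP → NP → ADJ; word 20 lies under S → VP → SBAR → S → VP → PP → P. The lowest shared node is the S.

S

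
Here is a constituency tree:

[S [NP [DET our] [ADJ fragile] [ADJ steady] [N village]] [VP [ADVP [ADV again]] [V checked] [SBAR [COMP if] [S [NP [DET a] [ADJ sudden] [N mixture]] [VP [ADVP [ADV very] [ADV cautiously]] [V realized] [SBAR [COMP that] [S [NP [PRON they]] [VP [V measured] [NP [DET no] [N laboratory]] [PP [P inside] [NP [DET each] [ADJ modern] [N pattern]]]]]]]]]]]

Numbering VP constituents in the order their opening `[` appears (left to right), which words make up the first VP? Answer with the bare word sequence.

again checked if a sudden mixture very cautiously realized that they measured no laboratory inside each modern pattern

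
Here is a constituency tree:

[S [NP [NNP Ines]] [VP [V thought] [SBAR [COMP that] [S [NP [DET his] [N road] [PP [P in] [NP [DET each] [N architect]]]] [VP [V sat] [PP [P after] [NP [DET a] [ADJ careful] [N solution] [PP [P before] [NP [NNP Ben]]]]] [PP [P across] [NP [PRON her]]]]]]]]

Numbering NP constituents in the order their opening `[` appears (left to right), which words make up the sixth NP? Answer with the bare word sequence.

her

In left-to-right order the NP constituents are "Ines"; "his road in each architect"; "each architect"; "a careful solution before Ben"; "Ben"; "her". Number 6 is "her".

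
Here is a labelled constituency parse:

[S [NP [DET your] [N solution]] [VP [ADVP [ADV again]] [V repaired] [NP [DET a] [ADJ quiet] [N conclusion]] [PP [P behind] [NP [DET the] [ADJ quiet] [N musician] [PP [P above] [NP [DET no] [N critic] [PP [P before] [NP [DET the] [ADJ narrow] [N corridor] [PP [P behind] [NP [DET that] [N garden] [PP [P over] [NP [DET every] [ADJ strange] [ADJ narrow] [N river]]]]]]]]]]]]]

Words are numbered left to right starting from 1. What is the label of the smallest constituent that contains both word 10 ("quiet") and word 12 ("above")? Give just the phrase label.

NP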